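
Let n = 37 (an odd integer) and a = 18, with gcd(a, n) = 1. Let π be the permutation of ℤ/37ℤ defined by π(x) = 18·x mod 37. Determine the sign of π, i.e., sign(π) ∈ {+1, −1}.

Start at x=7: 7 → 15 → 11 → 13 → 12 → 31 → 3 → … (one orbit).
π_18 has 2 disjoint cycles with lengths [36, 1] on {0,…,36}.
With 2 cycles on 37 points, sign = (−1)^{37−2} = -1.
(18|37)_J = -1 (Zolotarev's lemma cross-check).

-1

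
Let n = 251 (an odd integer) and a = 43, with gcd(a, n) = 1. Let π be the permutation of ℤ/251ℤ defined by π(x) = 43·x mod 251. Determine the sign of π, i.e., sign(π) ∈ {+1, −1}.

-1

Trace 234: π^k(234) = [234, 22, 193, 16, 186, 217, 44] for k=0..6.
The orbit structure of x ↦ 43x mod 251: 2 orbits of sizes [250, 1].
Σ(ℓ_i−1) = 251−2 = 249; sign = (−1)^249 = -1.
(43|251)_J = -1 (Zolotarev's lemma cross-check).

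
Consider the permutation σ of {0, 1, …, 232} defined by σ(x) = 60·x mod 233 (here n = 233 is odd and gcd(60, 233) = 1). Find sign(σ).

Trace 92: π^k(92) = [92, 161, 107, 129, 51, 31, 229] for k=0..6.
π_60 has 3 disjoint cycles with lengths [116, 116, 1] on {0,…,232}.
sign(π) = (−1)^{n − #cycles} = (−1)^{233−3} = (−1)^230 = +1.

+1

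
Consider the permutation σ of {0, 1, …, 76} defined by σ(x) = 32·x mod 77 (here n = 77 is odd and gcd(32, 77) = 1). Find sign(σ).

Orbit of 67 under x↦32x: [67, 65, 1, 32, 23, 43]… (length divides ord_77(32)).
Cycle type of π: 6×10 + 3×2 + 2×5 + 1; total 18 cycles.
n − c = 77 − 18 = 59; sign = (−1)^59 = -1.
Via Zolotarev, sign(π_{32}) = (32|77) = -1.

-1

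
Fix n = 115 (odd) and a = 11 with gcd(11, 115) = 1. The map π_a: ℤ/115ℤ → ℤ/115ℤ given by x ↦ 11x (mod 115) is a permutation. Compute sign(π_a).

Orbit of 91 under x↦11x: [91, 81, 86, 26, 56, 41, 106]… (length divides ord_115(11)).
Decompose π into cycles: lengths [22, 22, 22, 22, 22, 1, 1, 1, 1, 1] (10 cycles, including the fixed point 0).
sign(π) = (−1)^{n − #cycles} = (−1)^{115−10} = (−1)^105 = -1.
Via Zolotarev, sign(π_{11}) = (11|115) = -1.

-1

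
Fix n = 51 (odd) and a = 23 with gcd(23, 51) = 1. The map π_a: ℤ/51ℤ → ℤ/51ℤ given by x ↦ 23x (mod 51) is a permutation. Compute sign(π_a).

Orbit of 44 under x↦23x: [44, 43, 20, 1, 23, 19, 29]… (length divides ord_51(23)).
5 cycles of lengths [16, 16, 16, 2, 1].
5 cycles on 51: each ℓ→(−1)^(ℓ−1), product (−1)^46 = +1.

+1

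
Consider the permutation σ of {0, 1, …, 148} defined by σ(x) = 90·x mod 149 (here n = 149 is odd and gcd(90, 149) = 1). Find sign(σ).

Start at x=117: 117 → 100 → 60 → 36 → 111 → 7 → 34 → … (one orbit).
π_90 has 2 disjoint cycles with lengths [148, 1] on {0,…,148}.
149 − 2 = 147 transpositions; sign(π) = (−1)^147 = -1.

-1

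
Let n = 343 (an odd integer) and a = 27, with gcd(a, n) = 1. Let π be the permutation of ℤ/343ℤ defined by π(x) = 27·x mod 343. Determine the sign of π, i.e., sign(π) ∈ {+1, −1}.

-1

Orbit of 188 under x↦27x: [188, 274, 195, 120, 153, 15, 62]… (length divides ord_343(27)).
Cycle type of π: 98×3 + 14×3 + 2×3 + 1; total 10 cycles.
Σ(ℓ_i−1) = 343−10 = 333; sign = (−1)^333 = -1.
Via Zolotarev, sign(π_{27}) = (27|343) = -1.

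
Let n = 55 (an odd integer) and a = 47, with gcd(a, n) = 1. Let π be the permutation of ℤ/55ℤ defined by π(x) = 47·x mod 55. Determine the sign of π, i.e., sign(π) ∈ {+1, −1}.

Orbit of 14 under x↦47x: [14, 53, 16, 37, 34, 3, 31]… (length divides ord_55(47)).
Decompose π into cycles: lengths [20, 20, 5, 5, 4, 1] (6 cycles, including the fixed point 0).
With 6 cycles on 55 points, sign = (−1)^{55−6} = -1.
(47|55)_J = -1 (Zolotarev's lemma cross-check).

-1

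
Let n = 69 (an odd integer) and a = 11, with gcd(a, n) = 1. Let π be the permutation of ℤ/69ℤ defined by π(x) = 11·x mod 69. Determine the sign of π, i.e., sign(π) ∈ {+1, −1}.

Orbit of 49 under x↦11x: [49, 56, 64, 14, 16, 38, 4]… (length divides ord_69(11)).
5 cycles of lengths [22, 22, 22, 2, 1].
n − c = 69 − 5 = 64; sign = (−1)^64 = +1.
Via Zolotarev, sign(π_{11}) = (11|69) = +1.

+1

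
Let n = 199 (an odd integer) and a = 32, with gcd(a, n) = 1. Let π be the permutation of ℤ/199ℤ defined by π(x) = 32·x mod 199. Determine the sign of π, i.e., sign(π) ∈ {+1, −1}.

+1

Start at x=20: 20 → 43 → 182 → 53 → 104 → 144 → 31 → … (one orbit).
π_32 has 3 disjoint cycles with lengths [99, 99, 1] on {0,…,198}.
sign(π) = (−1)^{n − #cycles} = (−1)^{199−3} = (−1)^196 = +1.
Check: (32/199) = +1 by Zolotarev.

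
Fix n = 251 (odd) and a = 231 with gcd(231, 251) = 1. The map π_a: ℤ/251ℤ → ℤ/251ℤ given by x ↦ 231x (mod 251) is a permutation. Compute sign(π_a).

Orbit of 138 under x↦231x: [138, 1, 231, 149, 32, 113, 250]… (length divides ord_251(231)).
26 cycles of lengths [10, 10, 10, 10, 10, 10, 10, 10, 10, 10, 10, 10, 10, 10, 10, 10, 10, 10, 10, 10, 10, 10, 10, 10, 10, 1].
With 26 cycles on 251 points, sign = (−1)^{251−26} = -1.

-1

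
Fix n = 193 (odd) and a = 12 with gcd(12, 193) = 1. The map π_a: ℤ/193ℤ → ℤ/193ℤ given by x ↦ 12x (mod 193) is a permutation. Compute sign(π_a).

+1

Orbit of 144 under x↦12x: [144, 184, 85, 55, 81, 7, 84]… (length divides ord_193(12)).
Cycle type of π: 24×8 + 1; total 9 cycles.
n − c = 193 − 9 = 184; sign = (−1)^184 = +1.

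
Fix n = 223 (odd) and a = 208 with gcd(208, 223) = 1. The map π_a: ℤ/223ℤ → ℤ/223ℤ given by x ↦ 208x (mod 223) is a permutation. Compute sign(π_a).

Orbit of 207 under x↦208x: [207, 17, 191, 34, 159, 68, 95]… (length divides ord_223(208)).
Cycle type of π: 74×3 + 1; total 4 cycles.
sign(π) = (−1)^{n − #cycles} = (−1)^{223−4} = (−1)^219 = -1.
Check: (208/223) = -1 by Zolotarev.

-1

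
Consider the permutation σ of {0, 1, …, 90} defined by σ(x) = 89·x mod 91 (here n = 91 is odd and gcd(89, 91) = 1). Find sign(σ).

+1

Start at x=16: 16 → 59 → 64 → 54 → 74 → 34 → 23 → … (one orbit).
π_89 has 9 disjoint cycles with lengths [12, 12, 12, 12, 12, 12, 12, 6, 1] on {0,…,90}.
Σ(ℓ_i−1) = 91−9 = 82; sign = (−1)^82 = +1.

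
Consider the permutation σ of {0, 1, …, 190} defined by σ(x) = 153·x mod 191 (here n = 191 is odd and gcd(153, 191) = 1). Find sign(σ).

+1

Trace 107: π^k(107) = [107, 136, 180, 36, 160, 32, 121] for k=0..6.
Cycle lengths of π_153 on ℤ/191ℤ: [19, 19, 19, 19, 19, 19, 19, 19, 19, 19, 1]; 11 cycles in total.
sign(π) = (−1)^{n − #cycles} = (−1)^{191−11} = (−1)^180 = +1.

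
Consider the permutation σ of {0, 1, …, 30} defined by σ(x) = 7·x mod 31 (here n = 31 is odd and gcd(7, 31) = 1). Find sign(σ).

Start at x=18: 18 → 2 → 14 → 5 → 4 → 28 → 10 → … (one orbit).
3 cycles of lengths [15, 15, 1].
Σ(ℓ_i−1) = 31−3 = 28; sign = (−1)^28 = +1.

+1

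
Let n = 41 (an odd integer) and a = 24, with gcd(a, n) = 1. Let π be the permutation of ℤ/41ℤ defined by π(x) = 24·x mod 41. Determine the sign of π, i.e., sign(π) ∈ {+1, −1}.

Orbit of 13 under x↦24x: [13, 25, 26, 9, 11, 18, 22]… (length divides ord_41(24)).
Cycle type of π: 40 + 1; total 2 cycles.
Σ(ℓ_i−1) = 41−2 = 39; sign = (−1)^39 = -1.

-1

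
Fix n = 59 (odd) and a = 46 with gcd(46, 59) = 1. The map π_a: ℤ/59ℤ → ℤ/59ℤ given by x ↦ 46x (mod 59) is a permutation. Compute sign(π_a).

Trace 12: π^k(12) = [12, 21, 22, 9, 1, 46, 51] for k=0..6.
Decompose π into cycles: lengths [29, 29, 1] (3 cycles, including the fixed point 0).
Σ(ℓ_i−1) = 59−3 = 56; sign = (−1)^56 = +1.
The Jacobi symbol (46|59) = +1 (Zolotarev) agrees.

+1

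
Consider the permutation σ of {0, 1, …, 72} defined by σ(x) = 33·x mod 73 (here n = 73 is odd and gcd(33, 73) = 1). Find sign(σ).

-1

Orbit of 29 under x↦33x: [29, 8, 45, 25, 22, 69, 14]… (length divides ord_73(33)).
Cycle lengths of π_33 on ℤ/73ℤ: [72, 1]; 2 cycles in total.
sign(π) = (−1)^{n − #cycles} = (−1)^{73−2} = (−1)^71 = -1.
Via Zolotarev, sign(π_{33}) = (33|73) = -1.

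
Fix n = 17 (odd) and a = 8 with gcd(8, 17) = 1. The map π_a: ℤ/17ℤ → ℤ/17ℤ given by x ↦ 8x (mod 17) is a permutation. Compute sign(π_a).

Start at x=15: 15 → 1 → 8 → 13 → 2 → 16 → 9 → … (one orbit).
π_8 has 3 disjoint cycles with lengths [8, 8, 1] on {0,…,16}.
17 − 3 = 14 transpositions; sign(π) = (−1)^14 = +1.

+1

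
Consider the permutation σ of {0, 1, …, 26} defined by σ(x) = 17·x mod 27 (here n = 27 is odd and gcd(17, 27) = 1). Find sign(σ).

Trace 19: π^k(19) = [19, 26, 10, 8, 1, 17] for k=0..5.
Cycle type of π: 6×3 + 2×4 + 1; total 8 cycles.
n − c = 27 − 8 = 19; sign = (−1)^19 = -1.

-1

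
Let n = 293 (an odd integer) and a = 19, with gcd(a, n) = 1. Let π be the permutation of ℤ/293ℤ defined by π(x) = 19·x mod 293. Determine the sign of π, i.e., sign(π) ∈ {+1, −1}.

Orbit of 215 under x↦19x: [215, 276, 263, 16, 11, 209, 162]… (length divides ord_293(19)).
The orbit structure of x ↦ 19x mod 293: 2 orbits of sizes [292, 1].
Σ(ℓ_i−1) = 293−2 = 291; sign = (−1)^291 = -1.
(19|293)_J = -1 (Zolotarev's lemma cross-check).

-1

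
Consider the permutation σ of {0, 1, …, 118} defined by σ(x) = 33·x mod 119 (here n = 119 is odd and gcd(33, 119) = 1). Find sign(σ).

-1

Start at x=33: 33 → 18 → 118 → 86 → 101 → 1 → 33 (one orbit).
The orbit structure of x ↦ 33x mod 119: 26 orbits of sizes [6, 6, 6, 6, 6, 6, 6, 6, 6, 6, 6, 6, 6, 6, 6, 6, 6, 2, 2, 2, 2, 2, 2, 2, 2, 1].
n − c = 119 − 26 = 93; sign = (−1)^93 = -1.
Zolotarev: (33|119) = -1, matching the cycle-count sign.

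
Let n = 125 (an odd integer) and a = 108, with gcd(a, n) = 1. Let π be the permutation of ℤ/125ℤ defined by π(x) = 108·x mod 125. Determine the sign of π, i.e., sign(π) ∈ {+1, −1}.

Start at x=38: 38 → 104 → 107 → 56 → 48 → 59 → 122 → … (one orbit).
Cycle lengths of π_108 on ℤ/125ℤ: [100, 20, 4, 1]; 4 cycles in total.
n − c = 125 − 4 = 121; sign = (−1)^121 = -1.
The Jacobi symbol (108|125) = -1 (Zolotarev) agrees.

-1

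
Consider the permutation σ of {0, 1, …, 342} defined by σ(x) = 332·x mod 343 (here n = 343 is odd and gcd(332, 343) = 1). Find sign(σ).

-1

Start at x=48: 48 → 158 → 320 → 253 → 304 → 86 → 83 → … (one orbit).
π_332 has 4 disjoint cycles with lengths [294, 42, 6, 1] on {0,…,342}.
Σ(ℓ_i−1) = 343−4 = 339; sign = (−1)^339 = -1.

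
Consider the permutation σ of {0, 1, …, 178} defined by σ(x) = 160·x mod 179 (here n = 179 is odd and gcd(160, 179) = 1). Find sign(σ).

-1

Trace 116: π^k(116) = [116, 123, 169, 11, 149, 33, 89] for k=0..6.
π_160 has 2 disjoint cycles with lengths [178, 1] on {0,…,178}.
sign(π) = (−1)^{n − #cycles} = (−1)^{179−2} = (−1)^177 = -1.
Zolotarev: (160|179) = -1, matching the cycle-count sign.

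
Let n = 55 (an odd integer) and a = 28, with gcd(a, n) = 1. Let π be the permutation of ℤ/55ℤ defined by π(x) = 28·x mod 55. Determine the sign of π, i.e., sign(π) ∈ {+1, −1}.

+1

Orbit of 4 under x↦28x: [4, 2, 1, 28, 14, 7, 31]… (length divides ord_55(28)).
π_28 has 5 disjoint cycles with lengths [20, 20, 10, 4, 1] on {0,…,54}.
Σ(ℓ_i−1) = 55−5 = 50; sign = (−1)^50 = +1.
The Jacobi symbol (28|55) = +1 (Zolotarev) agrees.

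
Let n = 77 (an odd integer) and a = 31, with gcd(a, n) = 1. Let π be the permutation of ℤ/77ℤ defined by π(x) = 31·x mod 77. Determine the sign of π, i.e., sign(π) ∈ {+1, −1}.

-1

Start at x=58: 58 → 27 → 67 → 75 → 15 → 3 → 16 → … (one orbit).
Cycle lengths of π_31 on ℤ/77ℤ: [30, 30, 6, 5, 5, 1]; 6 cycles in total.
With 6 cycles on 77 points, sign = (−1)^{77−6} = -1.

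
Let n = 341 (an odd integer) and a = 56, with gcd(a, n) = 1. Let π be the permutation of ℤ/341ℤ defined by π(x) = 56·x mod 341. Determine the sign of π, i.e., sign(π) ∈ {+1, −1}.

+1

Orbit of 67 under x↦56x: [67, 1, 56]… (length divides ord_341(56)).
The orbit structure of x ↦ 56x mod 341: 121 orbits of sizes [3, 3, 3, 3, 3, 3, 3, 3, 3, 3, 3, 3, 3, 3, 3, 3, 3, 3, 3, 3, 3, 3, 3, 3, 3, 3, 3, 3, 3, 3, 3, 3, 3, 3, 3, 3, 3, 3, 3, 3, 3, 3, 3, 3, 3, 3, 3, 3, 3, 3, 3, 3, 3, 3, 3, 3, 3, 3, 3, 3, 3, 3, 3, 3, 3, 3, 3, 3, 3, 3, 3, 3, 3, 3, 3, 3, 3, 3, 3, 3, 3, 3, 3, 3, 3, 3, 3, 3, 3, 3, 3, 3, 3, 3, 3, 3, 3, 3, 3, 3, 3, 3, 3, 3, 3, 3, 3, 3, 3, 3, 1, 1, 1, 1, 1, 1, 1, 1, 1, 1, 1].
121 cycles on 341: each ℓ→(−1)^(ℓ−1), product (−1)^220 = +1.
Check: (56/341) = +1 by Zolotarev.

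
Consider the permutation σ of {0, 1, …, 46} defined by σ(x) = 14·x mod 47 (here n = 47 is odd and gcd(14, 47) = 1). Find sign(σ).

+1

Trace 7: π^k(7) = [7, 4, 9, 32, 25, 21, 12] for k=0..6.
3 cycles of lengths [23, 23, 1].
3 cycles on 47: each ℓ→(−1)^(ℓ−1), product (−1)^44 = +1.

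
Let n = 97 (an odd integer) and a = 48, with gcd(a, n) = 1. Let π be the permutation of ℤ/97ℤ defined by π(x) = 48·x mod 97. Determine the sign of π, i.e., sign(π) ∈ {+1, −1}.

+1

Start at x=95: 95 → 1 → 48 → 73 → 12 → 91 → 3 → … (one orbit).
Cycle type of π: 48×2 + 1; total 3 cycles.
n − c = 97 − 3 = 94; sign = (−1)^94 = +1.
The Jacobi symbol (48|97) = +1 (Zolotarev) agrees.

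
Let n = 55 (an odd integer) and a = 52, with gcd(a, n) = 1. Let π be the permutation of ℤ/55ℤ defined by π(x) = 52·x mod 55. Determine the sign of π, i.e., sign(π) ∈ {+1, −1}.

Trace 52: π^k(52) = [52, 9, 28, 26, 32, 14, 13] for k=0..6.
5 cycles of lengths [20, 20, 10, 4, 1].
With 5 cycles on 55 points, sign = (−1)^{55−5} = +1.
Zolotarev: (52|55) = +1, matching the cycle-count sign.

+1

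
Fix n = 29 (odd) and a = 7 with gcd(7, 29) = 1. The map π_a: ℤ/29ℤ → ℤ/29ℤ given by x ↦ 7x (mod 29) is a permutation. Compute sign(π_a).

+1

Start at x=1: 1 → 7 → 20 → 24 → 23 → 16 → 25 → 1 (one orbit).
Cycle type of π: 7×4 + 1; total 5 cycles.
Σ(ℓ_i−1) = 29−5 = 24; sign = (−1)^24 = +1.
Zolotarev: (7|29) = +1, matching the cycle-count sign.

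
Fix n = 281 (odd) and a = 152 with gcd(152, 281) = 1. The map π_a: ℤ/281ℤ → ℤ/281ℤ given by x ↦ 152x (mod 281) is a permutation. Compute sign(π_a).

-1

Trace 195: π^k(195) = [195, 135, 7, 221, 153, 214, 213] for k=0..6.
Cycle type of π: 40×7 + 1; total 8 cycles.
8 cycles on 281: each ℓ→(−1)^(ℓ−1), product (−1)^273 = -1.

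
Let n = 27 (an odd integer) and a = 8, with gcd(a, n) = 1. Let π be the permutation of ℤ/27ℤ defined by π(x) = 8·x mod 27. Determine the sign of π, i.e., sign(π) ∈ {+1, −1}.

-1

Orbit of 19 under x↦8x: [19, 17, 1, 8, 10, 26]… (length divides ord_27(8)).
The orbit structure of x ↦ 8x mod 27: 8 orbits of sizes [6, 6, 6, 2, 2, 2, 2, 1].
27 − 8 = 19 transpositions; sign(π) = (−1)^19 = -1.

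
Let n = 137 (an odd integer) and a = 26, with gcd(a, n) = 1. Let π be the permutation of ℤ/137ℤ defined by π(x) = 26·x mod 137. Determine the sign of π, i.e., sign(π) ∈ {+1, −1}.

Start at x=101: 101 → 23 → 50 → 67 → 98 → 82 → 77 → … (one orbit).
Cycle lengths of π_26 on ℤ/137ℤ: [136, 1]; 2 cycles in total.
Σ(ℓ_i−1) = 137−2 = 135; sign = (−1)^135 = -1.
Check: (26/137) = -1 by Zolotarev.

-1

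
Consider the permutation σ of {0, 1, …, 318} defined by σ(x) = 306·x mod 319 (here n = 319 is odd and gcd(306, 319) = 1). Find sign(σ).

+1

Start at x=170: 170 → 23 → 20 → 59 → 190 → 82 → 210 → … (one orbit).
Cycle lengths of π_306 on ℤ/319ℤ: [35, 35, 35, 35, 35, 35, 35, 35, 7, 7, 7, 7, 5, 5, 1]; 15 cycles in total.
319 − 15 = 304 transpositions; sign(π) = (−1)^304 = +1.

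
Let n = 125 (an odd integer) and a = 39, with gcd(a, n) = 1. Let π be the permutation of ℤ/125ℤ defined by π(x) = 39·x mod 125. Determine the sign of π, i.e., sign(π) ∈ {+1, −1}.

+1

Trace 109: π^k(109) = [109, 1, 39, 21, 69, 66, 74] for k=0..6.
π_39 has 7 disjoint cycles with lengths [50, 50, 10, 10, 2, 2, 1] on {0,…,124}.
125 − 7 = 118 transpositions; sign(π) = (−1)^118 = +1.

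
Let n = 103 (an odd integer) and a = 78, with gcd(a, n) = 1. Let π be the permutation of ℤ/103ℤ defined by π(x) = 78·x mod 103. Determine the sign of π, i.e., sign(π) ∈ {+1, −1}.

-1

Trace 38: π^k(38) = [38, 80, 60, 45, 8, 6, 56] for k=0..6.
Cycle lengths of π_78 on ℤ/103ℤ: [102, 1]; 2 cycles in total.
n − c = 103 − 2 = 101; sign = (−1)^101 = -1.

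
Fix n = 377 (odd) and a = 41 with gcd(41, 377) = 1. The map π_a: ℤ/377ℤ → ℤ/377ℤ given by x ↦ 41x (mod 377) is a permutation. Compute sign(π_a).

+1

Start at x=146: 146 → 331 → 376 → 336 → 204 → 70 → 231 → … (one orbit).
Decompose π into cycles: lengths [12, 12, 12, 12, 12, 12, 12, 12, 12, 12, 12, 12, 12, 12, 12, 12, 12, 12, 12, 12, 12, 12, 12, 12, 12, 12, 12, 12, 12, 4, 4, 4, 4, 4, 4, 4, 1] (37 cycles, including the fixed point 0).
377 − 37 = 340 transpositions; sign(π) = (−1)^340 = +1.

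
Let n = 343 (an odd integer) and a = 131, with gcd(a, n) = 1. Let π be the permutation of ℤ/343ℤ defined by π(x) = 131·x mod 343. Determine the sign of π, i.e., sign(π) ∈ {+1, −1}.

-1

Trace 135: π^k(135) = [135, 192, 113, 54, 214, 251, 296] for k=0..6.
The orbit structure of x ↦ 131x mod 343: 4 orbits of sizes [294, 42, 6, 1].
4 cycles on 343: each ℓ→(−1)^(ℓ−1), product (−1)^339 = -1.
Check: (131/343) = -1 by Zolotarev.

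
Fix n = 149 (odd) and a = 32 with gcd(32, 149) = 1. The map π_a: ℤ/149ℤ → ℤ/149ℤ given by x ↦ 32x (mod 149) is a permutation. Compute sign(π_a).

Trace 8: π^k(8) = [8, 107, 146, 53, 57, 36, 109] for k=0..6.
2 cycles of lengths [148, 1].
149 − 2 = 147 transpositions; sign(π) = (−1)^147 = -1.
The Jacobi symbol (32|149) = -1 (Zolotarev) agrees.

-1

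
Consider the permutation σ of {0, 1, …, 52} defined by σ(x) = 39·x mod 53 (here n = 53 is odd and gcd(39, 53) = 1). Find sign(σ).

-1

Trace 23: π^k(23) = [23, 49, 3, 11, 5, 36, 26] for k=0..6.
Cycle type of π: 52 + 1; total 2 cycles.
n − c = 53 − 2 = 51; sign = (−1)^51 = -1.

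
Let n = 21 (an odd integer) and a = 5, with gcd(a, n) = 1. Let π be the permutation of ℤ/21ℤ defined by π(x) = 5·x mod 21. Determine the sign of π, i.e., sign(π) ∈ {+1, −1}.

+1

Start at x=4: 4 → 20 → 16 → 17 → 1 → 5 → 4 (one orbit).
Cycle type of π: 6×3 + 2 + 1; total 5 cycles.
With 5 cycles on 21 points, sign = (−1)^{21−5} = +1.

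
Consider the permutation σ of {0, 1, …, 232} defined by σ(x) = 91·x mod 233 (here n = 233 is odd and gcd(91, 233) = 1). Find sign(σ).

Orbit of 204 under x↦91x: [204, 157, 74, 210, 4, 131, 38]… (length divides ord_233(91)).
π_91 has 5 disjoint cycles with lengths [58, 58, 58, 58, 1] on {0,…,232}.
5 cycles on 233: each ℓ→(−1)^(ℓ−1), product (−1)^228 = +1.

+1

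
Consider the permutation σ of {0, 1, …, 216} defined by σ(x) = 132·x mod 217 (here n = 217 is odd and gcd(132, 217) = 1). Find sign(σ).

Trace 190: π^k(190) = [190, 125, 8, 188, 78, 97, 1] for k=0..6.
28 cycles of lengths [10, 10, 10, 10, 10, 10, 10, 10, 10, 10, 10, 10, 10, 10, 10, 10, 10, 10, 5, 5, 5, 5, 5, 5, 2, 2, 2, 1].
28 cycles on 217: each ℓ→(−1)^(ℓ−1), product (−1)^189 = -1.

-1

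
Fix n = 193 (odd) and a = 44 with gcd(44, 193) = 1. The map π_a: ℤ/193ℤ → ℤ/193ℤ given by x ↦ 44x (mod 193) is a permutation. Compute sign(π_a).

-1

Orbit of 118 under x↦44x: [118, 174, 129, 79, 2, 88, 12]… (length divides ord_193(44)).
The orbit structure of x ↦ 44x mod 193: 2 orbits of sizes [192, 1].
Σ(ℓ_i−1) = 193−2 = 191; sign = (−1)^191 = -1.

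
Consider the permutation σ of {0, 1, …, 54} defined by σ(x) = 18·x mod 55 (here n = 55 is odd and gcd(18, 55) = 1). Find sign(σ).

+1

Orbit of 26 under x↦18x: [26, 28, 9, 52, 1, 18, 49]… (length divides ord_55(18)).
Cycle type of π: 20×2 + 10 + 4 + 1; total 5 cycles.
sign(π) = (−1)^{n − #cycles} = (−1)^{55−5} = (−1)^50 = +1.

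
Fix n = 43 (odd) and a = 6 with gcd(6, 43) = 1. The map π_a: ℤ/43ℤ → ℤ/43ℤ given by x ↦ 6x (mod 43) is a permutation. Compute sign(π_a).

+1

Orbit of 1 under x↦6x: [1, 6, 36]… (length divides ord_43(6)).
The orbit structure of x ↦ 6x mod 43: 15 orbits of sizes [3, 3, 3, 3, 3, 3, 3, 3, 3, 3, 3, 3, 3, 3, 1].
With 15 cycles on 43 points, sign = (−1)^{43−15} = +1.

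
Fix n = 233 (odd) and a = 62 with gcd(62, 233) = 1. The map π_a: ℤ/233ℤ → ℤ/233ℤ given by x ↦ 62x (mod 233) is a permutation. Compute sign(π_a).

+1

Orbit of 55 under x↦62x: [55, 148, 89, 159, 72, 37, 197]… (length divides ord_233(62)).
Decompose π into cycles: lengths [116, 116, 1] (3 cycles, including the fixed point 0).
3 cycles on 233: each ℓ→(−1)^(ℓ−1), product (−1)^230 = +1.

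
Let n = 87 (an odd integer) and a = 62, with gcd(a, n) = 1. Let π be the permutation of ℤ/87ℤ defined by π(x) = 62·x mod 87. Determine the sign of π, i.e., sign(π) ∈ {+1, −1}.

-1

Start at x=7: 7 → 86 → 25 → 71 → 52 → 5 → 49 → … (one orbit).
8 cycles of lengths [14, 14, 14, 14, 14, 14, 2, 1].
8 cycles on 87: each ℓ→(−1)^(ℓ−1), product (−1)^79 = -1.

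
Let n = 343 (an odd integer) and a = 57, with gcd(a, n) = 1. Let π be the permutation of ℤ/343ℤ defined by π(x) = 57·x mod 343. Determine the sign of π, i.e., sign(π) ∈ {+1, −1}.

Orbit of 281 under x↦57x: [281, 239, 246, 302, 64, 218, 78]… (length divides ord_343(57)).
Cycle lengths of π_57 on ℤ/343ℤ: [49, 49, 49, 49, 49, 49, 7, 7, 7, 7, 7, 7, 1, 1, 1, 1, 1, 1, 1]; 19 cycles in total.
Σ(ℓ_i−1) = 343−19 = 324; sign = (−1)^324 = +1.

+1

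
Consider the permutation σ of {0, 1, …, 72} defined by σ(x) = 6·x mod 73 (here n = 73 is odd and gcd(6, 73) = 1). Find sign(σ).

+1

Orbit of 6 under x↦6x: [6, 36, 70, 55, 38, 9, 54]… (length divides ord_73(6)).
Cycle lengths of π_6 on ℤ/73ℤ: [36, 36, 1]; 3 cycles in total.
With 3 cycles on 73 points, sign = (−1)^{73−3} = +1.
(6|73)_J = +1 (Zolotarev's lemma cross-check).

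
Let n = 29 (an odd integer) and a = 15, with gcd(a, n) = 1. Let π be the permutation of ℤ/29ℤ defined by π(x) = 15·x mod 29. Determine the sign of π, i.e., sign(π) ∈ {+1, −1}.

-1

Start at x=26: 26 → 13 → 21 → 25 → 27 → 28 → 14 → … (one orbit).
Decompose π into cycles: lengths [28, 1] (2 cycles, including the fixed point 0).
Σ(ℓ_i−1) = 29−2 = 27; sign = (−1)^27 = -1.
The Jacobi symbol (15|29) = -1 (Zolotarev) agrees.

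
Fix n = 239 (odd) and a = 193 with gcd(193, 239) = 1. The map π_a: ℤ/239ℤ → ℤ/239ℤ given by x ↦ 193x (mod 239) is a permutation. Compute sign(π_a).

+1

Trace 91: π^k(91) = [91, 116, 161, 3, 101, 134, 50] for k=0..6.
Decompose π into cycles: lengths [119, 119, 1] (3 cycles, including the fixed point 0).
With 3 cycles on 239 points, sign = (−1)^{239−3} = +1.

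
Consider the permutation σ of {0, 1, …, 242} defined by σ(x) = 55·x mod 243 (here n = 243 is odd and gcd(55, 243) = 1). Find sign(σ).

+1

Trace 190: π^k(190) = [190, 1, 55, 109, 163, 217, 28] for k=0..6.
π_55 has 63 disjoint cycles with lengths [9, 9, 9, 9, 9, 9, 9, 9, 9, 9, 9, 9, 9, 9, 9, 9, 9, 9, 3, 3, 3, 3, 3, 3, 3, 3, 3, 3, 3, 3, 3, 3, 3, 3, 3, 3, 1, 1, 1, 1, 1, 1, 1, 1, 1, 1, 1, 1, 1, 1, 1, 1, 1, 1, 1, 1, 1, 1, 1, 1, 1, 1, 1] on {0,…,242}.
With 63 cycles on 243 points, sign = (−1)^{243−63} = +1.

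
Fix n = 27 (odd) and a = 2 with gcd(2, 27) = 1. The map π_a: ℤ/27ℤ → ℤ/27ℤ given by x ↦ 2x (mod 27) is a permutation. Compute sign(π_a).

Trace 1: π^k(1) = [1, 2, 4, 8, 16, 5, 10] for k=0..6.
Decompose π into cycles: lengths [18, 6, 2, 1] (4 cycles, including the fixed point 0).
sign(π) = (−1)^{n − #cycles} = (−1)^{27−4} = (−1)^23 = -1.
Zolotarev: (2|27) = -1, matching the cycle-count sign.

-1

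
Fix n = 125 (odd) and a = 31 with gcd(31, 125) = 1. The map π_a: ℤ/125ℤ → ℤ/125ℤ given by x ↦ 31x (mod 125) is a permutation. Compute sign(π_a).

Start at x=51: 51 → 81 → 11 → 91 → 71 → 76 → 106 → … (one orbit).
π_31 has 13 disjoint cycles with lengths [25, 25, 25, 25, 5, 5, 5, 5, 1, 1, 1, 1, 1] on {0,…,124}.
13 cycles on 125: each ℓ→(−1)^(ℓ−1), product (−1)^112 = +1.
Zolotarev: (31|125) = +1, matching the cycle-count sign.

+1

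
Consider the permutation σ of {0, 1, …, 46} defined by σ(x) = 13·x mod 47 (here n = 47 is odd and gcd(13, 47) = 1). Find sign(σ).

-1

Trace 15: π^k(15) = [15, 7, 44, 8, 10, 36, 45] for k=0..6.
Decompose π into cycles: lengths [46, 1] (2 cycles, including the fixed point 0).
With 2 cycles on 47 points, sign = (−1)^{47−2} = -1.
(13|47)_J = -1 (Zolotarev's lemma cross-check).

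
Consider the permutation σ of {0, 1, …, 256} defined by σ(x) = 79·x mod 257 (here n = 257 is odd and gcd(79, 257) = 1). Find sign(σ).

Trace 15: π^k(15) = [15, 157, 67, 153, 8, 118, 70] for k=0..6.
Decompose π into cycles: lengths [128, 128, 1] (3 cycles, including the fixed point 0).
sign(π) = (−1)^{n − #cycles} = (−1)^{257−3} = (−1)^254 = +1.
Check: (79/257) = +1 by Zolotarev.

+1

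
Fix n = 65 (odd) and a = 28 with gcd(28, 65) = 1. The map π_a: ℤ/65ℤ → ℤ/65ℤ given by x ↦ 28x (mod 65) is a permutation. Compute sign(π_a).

Start at x=49: 49 → 7 → 1 → 28 → 4 → 47 → 16 → … (one orbit).
7 cycles of lengths [12, 12, 12, 12, 12, 4, 1].
65 − 7 = 58 transpositions; sign(π) = (−1)^58 = +1.
The Jacobi symbol (28|65) = +1 (Zolotarev) agrees.

+1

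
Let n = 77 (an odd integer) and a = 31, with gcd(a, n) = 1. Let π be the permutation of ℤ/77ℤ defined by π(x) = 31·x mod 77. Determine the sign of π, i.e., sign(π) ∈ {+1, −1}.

Orbit of 75 under x↦31x: [75, 15, 3, 16, 34, 53, 26]… (length divides ord_77(31)).
The orbit structure of x ↦ 31x mod 77: 6 orbits of sizes [30, 30, 6, 5, 5, 1].
77 − 6 = 71 transpositions; sign(π) = (−1)^71 = -1.
Check: (31/77) = -1 by Zolotarev.

-1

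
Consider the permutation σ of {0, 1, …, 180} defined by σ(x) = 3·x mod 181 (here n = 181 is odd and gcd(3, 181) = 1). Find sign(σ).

+1

Start at x=135: 135 → 43 → 129 → 25 → 75 → 44 → 132 → … (one orbit).
5 cycles of lengths [45, 45, 45, 45, 1].
n − c = 181 − 5 = 176; sign = (−1)^176 = +1.
(3|181)_J = +1 (Zolotarev's lemma cross-check).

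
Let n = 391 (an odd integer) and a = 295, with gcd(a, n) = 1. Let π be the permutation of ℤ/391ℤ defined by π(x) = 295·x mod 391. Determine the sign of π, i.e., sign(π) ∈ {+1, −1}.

Trace 370: π^k(370) = [370, 61, 9, 309, 52, 91, 257] for k=0..6.
5 cycles of lengths [176, 176, 22, 16, 1].
Σ(ℓ_i−1) = 391−5 = 386; sign = (−1)^386 = +1.
Check: (295/391) = +1 by Zolotarev.

+1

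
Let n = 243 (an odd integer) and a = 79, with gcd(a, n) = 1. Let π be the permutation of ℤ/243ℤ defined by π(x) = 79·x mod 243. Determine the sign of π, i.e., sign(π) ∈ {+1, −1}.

Start at x=169: 169 → 229 → 109 → 106 → 112 → 100 → 124 → … (one orbit).
11 cycles of lengths [81, 81, 27, 27, 9, 9, 3, 3, 1, 1, 1].
n − c = 243 − 11 = 232; sign = (−1)^232 = +1.
Check: (79/243) = +1 by Zolotarev.

+1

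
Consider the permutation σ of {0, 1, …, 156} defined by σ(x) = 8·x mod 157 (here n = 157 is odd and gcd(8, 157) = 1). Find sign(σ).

-1

Start at x=82: 82 → 28 → 67 → 65 → 49 → 78 → 153 → … (one orbit).
Cycle type of π: 52×3 + 1; total 4 cycles.
Σ(ℓ_i−1) = 157−4 = 153; sign = (−1)^153 = -1.
Check: (8/157) = -1 by Zolotarev.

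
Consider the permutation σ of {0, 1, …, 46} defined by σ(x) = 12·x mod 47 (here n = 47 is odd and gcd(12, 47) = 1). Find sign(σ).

Start at x=8: 8 → 2 → 24 → 6 → 25 → 18 → 28 → … (one orbit).
Cycle type of π: 23×2 + 1; total 3 cycles.
sign(π) = (−1)^{n − #cycles} = (−1)^{47−3} = (−1)^44 = +1.
(12|47)_J = +1 (Zolotarev's lemma cross-check).

+1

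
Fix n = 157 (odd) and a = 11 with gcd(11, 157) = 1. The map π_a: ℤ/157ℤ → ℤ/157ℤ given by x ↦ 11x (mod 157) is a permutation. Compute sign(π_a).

+1

Start at x=101: 101 → 12 → 132 → 39 → 115 → 9 → 99 → … (one orbit).
π_11 has 5 disjoint cycles with lengths [39, 39, 39, 39, 1] on {0,…,156}.
With 5 cycles on 157 points, sign = (−1)^{157−5} = +1.
Zolotarev: (11|157) = +1, matching the cycle-count sign.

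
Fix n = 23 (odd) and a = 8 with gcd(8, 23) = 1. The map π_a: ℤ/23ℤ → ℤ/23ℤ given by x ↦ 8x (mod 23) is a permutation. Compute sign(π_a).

+1

Start at x=2: 2 → 16 → 13 → 12 → 4 → 9 → 3 → … (one orbit).
3 cycles of lengths [11, 11, 1].
23 − 3 = 20 transpositions; sign(π) = (−1)^20 = +1.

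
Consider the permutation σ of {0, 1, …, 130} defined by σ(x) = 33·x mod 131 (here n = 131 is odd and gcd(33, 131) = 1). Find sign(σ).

Trace 11: π^k(11) = [11, 101, 58, 80, 20, 5, 34] for k=0..6.
The orbit structure of x ↦ 33x mod 131: 3 orbits of sizes [65, 65, 1].
131 − 3 = 128 transpositions; sign(π) = (−1)^128 = +1.
Via Zolotarev, sign(π_{33}) = (33|131) = +1.

+1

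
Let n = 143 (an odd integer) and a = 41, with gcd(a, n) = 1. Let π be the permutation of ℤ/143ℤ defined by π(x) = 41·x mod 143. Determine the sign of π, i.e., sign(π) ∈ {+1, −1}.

+1

Start at x=50: 50 → 48 → 109 → 36 → 46 → 27 → 106 → … (one orbit).
π_41 has 5 disjoint cycles with lengths [60, 60, 12, 10, 1] on {0,…,142}.
Σ(ℓ_i−1) = 143−5 = 138; sign = (−1)^138 = +1.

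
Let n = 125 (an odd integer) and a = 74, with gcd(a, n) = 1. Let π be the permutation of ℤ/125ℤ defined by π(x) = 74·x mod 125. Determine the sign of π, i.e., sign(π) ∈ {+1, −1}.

+1

Orbit of 74 under x↦74x: [74, 101, 99, 76, 124, 51, 24]… (length divides ord_125(74)).
23 cycles of lengths [10, 10, 10, 10, 10, 10, 10, 10, 10, 10, 2, 2, 2, 2, 2, 2, 2, 2, 2, 2, 2, 2, 1].
With 23 cycles on 125 points, sign = (−1)^{125−23} = +1.
Check: (74/125) = +1 by Zolotarev.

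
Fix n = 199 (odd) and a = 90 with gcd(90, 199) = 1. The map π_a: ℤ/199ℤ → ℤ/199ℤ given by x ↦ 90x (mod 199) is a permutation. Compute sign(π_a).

+1

Trace 98: π^k(98) = [98, 64, 188, 5, 52, 103, 116] for k=0..6.
Cycle lengths of π_90 on ℤ/199ℤ: [33, 33, 33, 33, 33, 33, 1]; 7 cycles in total.
7 cycles on 199: each ℓ→(−1)^(ℓ−1), product (−1)^192 = +1.
Zolotarev: (90|199) = +1, matching the cycle-count sign.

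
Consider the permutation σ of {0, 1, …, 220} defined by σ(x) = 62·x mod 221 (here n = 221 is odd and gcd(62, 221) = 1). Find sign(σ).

-1

Start at x=100: 100 → 12 → 81 → 160 → 196 → 218 → 35 → … (one orbit).
π_62 has 8 disjoint cycles with lengths [48, 48, 48, 48, 16, 6, 6, 1] on {0,…,220}.
n − c = 221 − 8 = 213; sign = (−1)^213 = -1.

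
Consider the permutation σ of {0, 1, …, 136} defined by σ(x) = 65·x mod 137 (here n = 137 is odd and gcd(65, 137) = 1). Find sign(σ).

Trace 78: π^k(78) = [78, 1, 65, 115, 77, 73, 87] for k=0..6.
The orbit structure of x ↦ 65x mod 137: 5 orbits of sizes [34, 34, 34, 34, 1].
n − c = 137 − 5 = 132; sign = (−1)^132 = +1.
Check: (65/137) = +1 by Zolotarev.

+1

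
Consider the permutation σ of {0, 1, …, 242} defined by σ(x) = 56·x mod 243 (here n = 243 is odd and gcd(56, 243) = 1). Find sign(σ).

Trace 215: π^k(215) = [215, 133, 158, 100, 11, 130, 233] for k=0..6.
Cycle type of π: 162 + 54 + 18 + 6 + 2 + 1; total 6 cycles.
243 − 6 = 237 transpositions; sign(π) = (−1)^237 = -1.

-1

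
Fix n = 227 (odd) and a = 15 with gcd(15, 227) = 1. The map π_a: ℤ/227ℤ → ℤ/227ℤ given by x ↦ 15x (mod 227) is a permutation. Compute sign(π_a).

-1

Orbit of 150 under x↦15x: [150, 207, 154, 40, 146, 147, 162]… (length divides ord_227(15)).
Decompose π into cycles: lengths [226, 1] (2 cycles, including the fixed point 0).
With 2 cycles on 227 points, sign = (−1)^{227−2} = -1.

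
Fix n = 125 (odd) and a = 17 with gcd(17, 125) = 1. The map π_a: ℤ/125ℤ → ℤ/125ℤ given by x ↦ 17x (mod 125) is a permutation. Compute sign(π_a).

-1

Orbit of 42 under x↦17x: [42, 89, 13, 96, 7, 119, 23]… (length divides ord_125(17)).
Cycle lengths of π_17 on ℤ/125ℤ: [100, 20, 4, 1]; 4 cycles in total.
With 4 cycles on 125 points, sign = (−1)^{125−4} = -1.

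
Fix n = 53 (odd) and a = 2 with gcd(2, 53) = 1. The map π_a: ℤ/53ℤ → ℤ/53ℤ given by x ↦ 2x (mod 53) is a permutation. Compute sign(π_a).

-1

Start at x=49: 49 → 45 → 37 → 21 → 42 → 31 → 9 → … (one orbit).
The orbit structure of x ↦ 2x mod 53: 2 orbits of sizes [52, 1].
53 − 2 = 51 transpositions; sign(π) = (−1)^51 = -1.
The Jacobi symbol (2|53) = -1 (Zolotarev) agrees.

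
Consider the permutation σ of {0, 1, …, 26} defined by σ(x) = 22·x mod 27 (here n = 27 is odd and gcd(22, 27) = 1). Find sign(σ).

Trace 19: π^k(19) = [19, 13, 16, 1, 22, 25, 10] for k=0..6.
Decompose π into cycles: lengths [9, 9, 3, 3, 1, 1, 1] (7 cycles, including the fixed point 0).
sign(π) = (−1)^{n − #cycles} = (−1)^{27−7} = (−1)^20 = +1.
(22|27)_J = +1 (Zolotarev's lemma cross-check).

+1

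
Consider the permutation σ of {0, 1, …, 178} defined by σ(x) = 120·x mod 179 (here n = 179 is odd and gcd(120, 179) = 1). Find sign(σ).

-1

Start at x=63: 63 → 42 → 28 → 138 → 92 → 121 → 21 → … (one orbit).
2 cycles of lengths [178, 1].
2 cycles on 179: each ℓ→(−1)^(ℓ−1), product (−1)^177 = -1.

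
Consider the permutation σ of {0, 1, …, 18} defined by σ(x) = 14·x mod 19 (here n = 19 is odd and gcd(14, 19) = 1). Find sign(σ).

Orbit of 10 under x↦14x: [10, 7, 3, 4, 18, 5, 13]… (length divides ord_19(14)).
Cycle lengths of π_14 on ℤ/19ℤ: [18, 1]; 2 cycles in total.
n − c = 19 − 2 = 17; sign = (−1)^17 = -1.

-1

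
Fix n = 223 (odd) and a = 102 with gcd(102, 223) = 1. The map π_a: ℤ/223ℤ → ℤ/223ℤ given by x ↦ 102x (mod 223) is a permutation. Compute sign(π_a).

-1

Start at x=140: 140 → 8 → 147 → 53 → 54 → 156 → 79 → … (one orbit).
Decompose π into cycles: lengths [222, 1] (2 cycles, including the fixed point 0).
2 cycles on 223: each ℓ→(−1)^(ℓ−1), product (−1)^221 = -1.
Via Zolotarev, sign(π_{102}) = (102|223) = -1.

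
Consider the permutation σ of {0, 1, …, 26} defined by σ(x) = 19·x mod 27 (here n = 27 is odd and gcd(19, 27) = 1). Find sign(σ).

+1

Start at x=10: 10 → 1 → 19 → 10 (one orbit).
Cycle type of π: 3×6 + 1×9; total 15 cycles.
sign(π) = (−1)^{n − #cycles} = (−1)^{27−15} = (−1)^12 = +1.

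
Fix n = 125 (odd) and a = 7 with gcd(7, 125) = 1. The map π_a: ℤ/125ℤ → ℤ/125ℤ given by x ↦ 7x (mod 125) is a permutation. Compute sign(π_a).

Trace 99: π^k(99) = [99, 68, 101, 82, 74, 18, 1] for k=0..6.
Cycle lengths of π_7 on ℤ/125ℤ: [20, 20, 20, 20, 20, 4, 4, 4, 4, 4, 4, 1]; 12 cycles in total.
n − c = 125 − 12 = 113; sign = (−1)^113 = -1.

-1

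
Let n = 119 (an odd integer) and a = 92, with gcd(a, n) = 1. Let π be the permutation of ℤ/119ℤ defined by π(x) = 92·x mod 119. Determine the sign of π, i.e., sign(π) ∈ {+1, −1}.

-1

Trace 43: π^k(43) = [43, 29, 50, 78, 36, 99, 64] for k=0..6.
Decompose π into cycles: lengths [16, 16, 16, 16, 16, 16, 16, 1, 1, 1, 1, 1, 1, 1] (14 cycles, including the fixed point 0).
n − c = 119 − 14 = 105; sign = (−1)^105 = -1.
The Jacobi symbol (92|119) = -1 (Zolotarev) agrees.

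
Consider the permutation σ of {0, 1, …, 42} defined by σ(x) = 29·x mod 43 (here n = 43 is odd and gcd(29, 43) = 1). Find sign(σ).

-1

Trace 12: π^k(12) = [12, 4, 30, 10, 32, 25, 37] for k=0..6.
Decompose π into cycles: lengths [42, 1] (2 cycles, including the fixed point 0).
n − c = 43 − 2 = 41; sign = (−1)^41 = -1.
(29|43)_J = -1 (Zolotarev's lemma cross-check).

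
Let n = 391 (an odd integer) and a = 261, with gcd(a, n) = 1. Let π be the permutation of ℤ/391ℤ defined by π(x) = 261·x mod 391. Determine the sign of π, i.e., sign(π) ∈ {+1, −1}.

Start at x=331: 331 → 371 → 254 → 215 → 202 → 328 → 370 → … (one orbit).
π_261 has 6 disjoint cycles with lengths [176, 176, 16, 11, 11, 1] on {0,…,390}.
n − c = 391 − 6 = 385; sign = (−1)^385 = -1.

-1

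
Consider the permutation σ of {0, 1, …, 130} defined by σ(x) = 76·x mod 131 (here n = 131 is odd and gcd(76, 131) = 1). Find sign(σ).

Start at x=68: 68 → 59 → 30 → 53 → 98 → 112 → 128 → … (one orbit).
Cycle lengths of π_76 on ℤ/131ℤ: [130, 1]; 2 cycles in total.
sign(π) = (−1)^{n − #cycles} = (−1)^{131−2} = (−1)^129 = -1.
(76|131)_J = -1 (Zolotarev's lemma cross-check).

-1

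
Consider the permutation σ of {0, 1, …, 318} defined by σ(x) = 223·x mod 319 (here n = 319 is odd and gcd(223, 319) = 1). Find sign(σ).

+1

Trace 36: π^k(36) = [36, 53, 16, 59, 78, 168, 141] for k=0..6.
The orbit structure of x ↦ 223x mod 319: 15 orbits of sizes [35, 35, 35, 35, 35, 35, 35, 35, 7, 7, 7, 7, 5, 5, 1].
sign(π) = (−1)^{n − #cycles} = (−1)^{319−15} = (−1)^304 = +1.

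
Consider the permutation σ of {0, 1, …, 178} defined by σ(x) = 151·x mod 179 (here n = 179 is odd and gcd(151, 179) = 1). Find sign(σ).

+1

Orbit of 65 under x↦151x: [65, 149, 124, 108, 19, 5, 39]… (length divides ord_179(151)).
Decompose π into cycles: lengths [89, 89, 1] (3 cycles, including the fixed point 0).
179 − 3 = 176 transpositions; sign(π) = (−1)^176 = +1.
Zolotarev: (151|179) = +1, matching the cycle-count sign.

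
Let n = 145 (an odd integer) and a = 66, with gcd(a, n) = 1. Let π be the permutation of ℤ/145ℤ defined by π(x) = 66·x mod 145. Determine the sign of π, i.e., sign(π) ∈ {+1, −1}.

Orbit of 41 under x↦66x: [41, 96, 101, 141, 26, 121, 11]… (length divides ord_145(66)).
10 cycles of lengths [28, 28, 28, 28, 28, 1, 1, 1, 1, 1].
With 10 cycles on 145 points, sign = (−1)^{145−10} = -1.

-1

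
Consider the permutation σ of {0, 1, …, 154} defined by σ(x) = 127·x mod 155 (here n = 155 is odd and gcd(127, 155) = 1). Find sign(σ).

+1

Trace 51: π^k(51) = [51, 122, 149, 13, 101, 117, 134] for k=0..6.
5 cycles of lengths [60, 60, 30, 4, 1].
sign(π) = (−1)^{n − #cycles} = (−1)^{155−5} = (−1)^150 = +1.
Zolotarev: (127|155) = +1, matching the cycle-count sign.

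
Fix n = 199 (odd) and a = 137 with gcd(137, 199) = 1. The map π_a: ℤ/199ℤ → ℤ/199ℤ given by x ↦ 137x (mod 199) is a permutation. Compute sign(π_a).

Trace 198: π^k(198) = [198, 62, 136, 125, 11, 114, 96] for k=0..6.
π_137 has 10 disjoint cycles with lengths [22, 22, 22, 22, 22, 22, 22, 22, 22, 1] on {0,…,198}.
199 − 10 = 189 transpositions; sign(π) = (−1)^189 = -1.
Via Zolotarev, sign(π_{137}) = (137|199) = -1.

-1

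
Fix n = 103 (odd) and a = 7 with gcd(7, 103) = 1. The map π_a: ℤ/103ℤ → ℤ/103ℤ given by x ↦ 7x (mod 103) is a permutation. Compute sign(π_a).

+1

Orbit of 93 under x↦7x: [93, 33, 25, 72, 92, 26, 79]… (length divides ord_103(7)).
3 cycles of lengths [51, 51, 1].
sign(π) = (−1)^{n − #cycles} = (−1)^{103−3} = (−1)^100 = +1.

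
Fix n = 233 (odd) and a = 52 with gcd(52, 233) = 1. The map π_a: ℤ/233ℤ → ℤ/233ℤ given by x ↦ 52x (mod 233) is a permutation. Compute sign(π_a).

+1

Trace 112: π^k(112) = [112, 232, 181, 92, 124, 157, 9] for k=0..6.
3 cycles of lengths [116, 116, 1].
3 cycles on 233: each ℓ→(−1)^(ℓ−1), product (−1)^230 = +1.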